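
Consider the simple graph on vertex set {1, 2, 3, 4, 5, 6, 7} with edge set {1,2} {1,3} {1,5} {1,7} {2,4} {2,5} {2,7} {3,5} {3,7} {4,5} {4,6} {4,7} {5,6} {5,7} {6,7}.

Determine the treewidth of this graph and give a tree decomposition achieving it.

Every bag has size at most 4, so the width is 4 − 1 = 3 and tw(G) ≤ 3. Conversely, {1, 2, 5, 7} is a clique of size 4, and the vertices of any clique must share a bag in every tree decomposition; so some bag has ≥ 4 vertices and tw(G) ≥ 3. Hence tw(G) = 3 exactly.

Treewidth 3.
One optimal decomposition is:
Bags: B1 = {1, 3, 5, 7}  B2 = {1, 2, 5, 7}  B3 = {2, 4, 5, 7}  B4 = {4, 5, 6, 7}
Tree: B1–B2, B2–B3, B3–B4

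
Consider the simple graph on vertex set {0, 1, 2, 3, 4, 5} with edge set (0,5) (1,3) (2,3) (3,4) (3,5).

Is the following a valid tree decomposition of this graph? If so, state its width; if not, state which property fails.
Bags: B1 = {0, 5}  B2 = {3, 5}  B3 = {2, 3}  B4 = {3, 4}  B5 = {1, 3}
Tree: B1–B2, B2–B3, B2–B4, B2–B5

Yes; width 1.

Vertex coverage: the bags together contain {0, 1, 2, 3, 4, 5}, the full vertex set. Edge coverage: each edge of G has both endpoints in at least one bag. Running intersection: for every vertex, the bags containing it form a connected subtree. All three properties hold, so this is a valid tree decomposition of width max|bag| − 1 = 1, and hence tw(G) ≤ 1.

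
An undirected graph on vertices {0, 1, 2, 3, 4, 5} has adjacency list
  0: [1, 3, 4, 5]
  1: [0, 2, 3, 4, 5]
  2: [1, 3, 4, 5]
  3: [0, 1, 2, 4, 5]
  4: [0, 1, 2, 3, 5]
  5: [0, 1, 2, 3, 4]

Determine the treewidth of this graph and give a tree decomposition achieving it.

Treewidth 4.
One optimal decomposition is:
Bags: B1 = {1, 2, 3, 4, 5}  B2 = {0, 1, 3, 4, 5}
Tree: B1–B2

Each bag holds 5 vertices, so the decomposition has width 4, which upper-bounds the treewidth. For the lower bound, the 5 vertices {0, 1, 3, 4, 5} are pairwise adjacent, and any tree decomposition puts a clique entirely inside one bag — forcing width ≥ 4. Hence tw(G) = 4 exactly.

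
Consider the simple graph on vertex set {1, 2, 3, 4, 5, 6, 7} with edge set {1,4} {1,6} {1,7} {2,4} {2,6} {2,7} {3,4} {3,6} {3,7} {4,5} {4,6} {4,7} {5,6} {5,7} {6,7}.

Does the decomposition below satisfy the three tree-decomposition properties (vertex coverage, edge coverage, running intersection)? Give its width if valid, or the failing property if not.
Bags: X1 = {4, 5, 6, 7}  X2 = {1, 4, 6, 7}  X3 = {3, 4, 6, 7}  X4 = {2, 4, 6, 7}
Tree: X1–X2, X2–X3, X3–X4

Vertex coverage: the bags together contain {1, 2, 3, 4, 5, 6, 7}, the full vertex set. Edge coverage: each edge of G has both endpoints in at least one bag. Running intersection: for every vertex, the bags containing it form a connected subtree. All three properties hold, so this is a valid tree decomposition of width max|bag| − 1 = 3, and hence tw(G) ≤ 3.

Yes; width 3.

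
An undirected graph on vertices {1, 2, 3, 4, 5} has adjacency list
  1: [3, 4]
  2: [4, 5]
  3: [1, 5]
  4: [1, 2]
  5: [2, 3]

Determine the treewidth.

2

A width-2 tree decomposition is:
Bags: B1 = {1, 3, 4}  B2 = {3, 4, 5}  B3 = {2, 4, 5}
Tree: B1–B2, B2–B3
Every bag has size at most 3, so the width is 3 − 1 = 2 and tw(G) ≤ 2. For the lower bound, G contains the cycle 4–1–3–5–2–4, so G is not a forest; only forests have treewidth ≤ 1, hence tw(G) ≥ 2. Hence tw(G) = 2 exactly.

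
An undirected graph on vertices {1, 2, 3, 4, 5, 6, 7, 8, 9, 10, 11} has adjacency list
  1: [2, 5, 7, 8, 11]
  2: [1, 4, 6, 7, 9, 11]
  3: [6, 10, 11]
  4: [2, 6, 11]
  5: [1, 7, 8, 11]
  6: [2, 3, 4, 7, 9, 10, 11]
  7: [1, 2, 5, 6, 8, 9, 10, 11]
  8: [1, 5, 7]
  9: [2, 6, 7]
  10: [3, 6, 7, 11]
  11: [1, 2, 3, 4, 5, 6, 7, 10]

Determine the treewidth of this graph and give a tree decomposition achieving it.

Every bag has size at most 4, so the width is 4 − 1 = 3 and tw(G) ≤ 3. For the lower bound, the 4 vertices {3, 6, 10, 11} are pairwise adjacent, and any tree decomposition puts a clique entirely inside one bag — forcing width ≥ 3. Hence tw(G) = 3 exactly.

Treewidth 3.
Bags: B1 = {1, 2, 7, 11}  B2 = {1, 5, 7, 11}  B3 = {2, 6, 7, 11}  B4 = {6, 7, 10, 11}  B5 = {2, 4, 6, 11}  B6 = {1, 5, 7, 8}  B7 = {2, 6, 7, 9}  B8 = {3, 6, 10, 11}
Tree: B1–B2, B1–B3, B3–B4, B3–B5, B2–B6, B3–B7, B4–B8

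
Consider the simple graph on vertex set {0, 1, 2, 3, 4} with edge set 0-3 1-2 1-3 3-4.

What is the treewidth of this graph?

1

A width-1 tree decomposition is:
Bags: B1 = {1, 3}  B2 = {0, 3}  B3 = {1, 2}  B4 = {3, 4}
Tree: B1–B2, B1–B3, B2–B4
The largest bag has 2 vertices, giving width 1; this decomposition certifies tw(G) ≤ 1. Since G has at least one edge (e.g. 1–3), it is not an edgeless graph, so tw(G) ≥ 1. Therefore the treewidth is 1.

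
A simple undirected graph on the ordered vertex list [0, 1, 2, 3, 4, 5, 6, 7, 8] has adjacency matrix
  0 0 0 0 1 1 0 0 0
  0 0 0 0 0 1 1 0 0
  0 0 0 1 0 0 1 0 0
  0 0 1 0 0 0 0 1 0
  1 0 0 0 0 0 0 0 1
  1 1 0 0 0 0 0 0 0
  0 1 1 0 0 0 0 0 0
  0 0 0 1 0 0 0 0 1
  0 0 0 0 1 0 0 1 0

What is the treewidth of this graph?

2

A width-2 tree decomposition is:
Bags: B1 = {0, 4, 8}  B2 = {0, 7, 8}  B3 = {0, 3, 7}  B4 = {0, 2, 3}  B5 = {0, 2, 6}  B6 = {0, 1, 6}  B7 = {0, 1, 5}
Tree: B1–B2, B2–B3, B3–B4, B4–B5, B5–B6, B6–B7
Every bag has size at most 3, so the width is 3 − 1 = 2 and tw(G) ≤ 2. For the lower bound, G contains the cycle 0–4–8–7–3–2–6–1–5–0, so G is not a forest; only forests have treewidth ≤ 1, hence tw(G) ≥ 2. Therefore the treewidth is 2.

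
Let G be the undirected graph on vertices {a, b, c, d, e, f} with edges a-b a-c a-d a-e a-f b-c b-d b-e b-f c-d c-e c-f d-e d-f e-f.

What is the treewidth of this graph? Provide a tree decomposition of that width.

With just one bag of size 6, the width is 6 − 1 = 5, so tw(G) ≤ 5. On the other hand G contains the 6-clique {a, b, c, d, e, f}. A clique must lie in a single bag of any decomposition, so no decomposition can have width below 5. Hence tw(G) = 5 exactly.

Treewidth 5.
One optimal decomposition is:
Bags: B1 = {a, b, c, d, e, f}
Tree: (single bag)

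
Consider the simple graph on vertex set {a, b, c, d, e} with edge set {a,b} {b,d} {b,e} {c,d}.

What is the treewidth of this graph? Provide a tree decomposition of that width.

Each bag holds 2 vertices, so the decomposition has width 1, which upper-bounds the treewidth. G has an edge, so its treewidth is at least 1. Hence tw(G) = 1 exactly.

Treewidth 1.
One such decomposition:
Bags: B1 = {b, d}  B2 = {c, d}  B3 = {a, b}  B4 = {b, e}
Tree: B1–B2, B1–B3, B3–B4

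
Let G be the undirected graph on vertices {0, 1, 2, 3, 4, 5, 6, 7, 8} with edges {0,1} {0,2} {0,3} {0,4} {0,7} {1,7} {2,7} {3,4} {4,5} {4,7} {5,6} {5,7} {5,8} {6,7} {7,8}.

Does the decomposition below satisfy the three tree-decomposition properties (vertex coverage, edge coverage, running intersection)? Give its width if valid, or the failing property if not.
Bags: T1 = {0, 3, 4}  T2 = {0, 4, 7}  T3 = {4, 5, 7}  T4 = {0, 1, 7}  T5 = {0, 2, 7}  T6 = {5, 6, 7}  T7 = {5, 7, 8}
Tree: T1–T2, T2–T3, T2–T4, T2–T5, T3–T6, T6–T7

Checking the three conditions: (i) the bags cover all of {0, 1, 2, 3, 4, 5, 6, 7, 8}; (ii) for each edge, some bag contains both endpoints; (iii) the bags containing any fixed vertex form a subtree. All hold, so the decomposition is valid with width 3 − 1 = 2.

Yes; width 2.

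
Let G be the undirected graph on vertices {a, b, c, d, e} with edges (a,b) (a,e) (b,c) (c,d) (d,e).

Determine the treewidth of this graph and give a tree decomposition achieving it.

The largest bag has 3 vertices, giving width 2; this decomposition certifies tw(G) ≤ 2. The edges a–e–d–c–b–a form a cycle, so G is not a tree and its treewidth is at least 2. Hence tw(G) = 2 exactly.

Treewidth 2.
Bags: B1 = {a, d, e}  B2 = {a, c, d}  B3 = {a, b, c}
Tree: B1–B2, B2–B3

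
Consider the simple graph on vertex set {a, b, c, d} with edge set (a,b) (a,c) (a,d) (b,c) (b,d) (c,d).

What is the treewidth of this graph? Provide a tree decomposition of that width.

With just one bag of size 4, the width is 4 − 1 = 3, so tw(G) ≤ 3. Conversely, {a, b, c, d} is a clique of size 4, and the vertices of any clique must share a bag in every tree decomposition; so some bag has ≥ 4 vertices and tw(G) ≥ 3. Hence tw(G) = 3 exactly.

Treewidth 3.
One optimal decomposition is:
Bags: B1 = {a, b, c, d}
Tree: (single bag)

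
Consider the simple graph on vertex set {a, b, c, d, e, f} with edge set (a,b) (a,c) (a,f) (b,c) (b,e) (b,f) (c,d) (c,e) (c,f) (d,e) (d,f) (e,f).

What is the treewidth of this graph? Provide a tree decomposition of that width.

Every bag has size at most 4, so the width is 4 − 1 = 3 and tw(G) ≤ 3. On the other hand G contains the 4-clique {c, d, e, f}. A clique must lie in a single bag of any decomposition, so no decomposition can have width below 3. The upper and lower bounds meet at 3, so that is the treewidth.

Treewidth 3.
One optimal decomposition is:
Bags: B1 = {a, b, c, f}  B2 = {b, c, e, f}  B3 = {c, d, e, f}
Tree: B1–B2, B2–B3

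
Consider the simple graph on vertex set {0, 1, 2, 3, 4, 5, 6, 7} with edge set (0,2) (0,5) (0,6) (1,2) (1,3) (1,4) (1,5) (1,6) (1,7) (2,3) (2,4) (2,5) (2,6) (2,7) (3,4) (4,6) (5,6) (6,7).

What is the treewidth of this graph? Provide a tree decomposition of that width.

Each bag holds 4 vertices, so the decomposition has width 3, which upper-bounds the treewidth. On the other hand G contains the 4-clique {0, 2, 5, 6}. A clique must lie in a single bag of any decomposition, so no decomposition can have width below 3. Therefore the treewidth is 3.

Treewidth 3.
Bags: B1 = {1, 2, 4, 6}  B2 = {1, 2, 5, 6}  B3 = {1, 2, 3, 4}  B4 = {0, 2, 5, 6}  B5 = {1, 2, 6, 7}
Tree: B1–B2, B1–B3, B2–B4, B1–B5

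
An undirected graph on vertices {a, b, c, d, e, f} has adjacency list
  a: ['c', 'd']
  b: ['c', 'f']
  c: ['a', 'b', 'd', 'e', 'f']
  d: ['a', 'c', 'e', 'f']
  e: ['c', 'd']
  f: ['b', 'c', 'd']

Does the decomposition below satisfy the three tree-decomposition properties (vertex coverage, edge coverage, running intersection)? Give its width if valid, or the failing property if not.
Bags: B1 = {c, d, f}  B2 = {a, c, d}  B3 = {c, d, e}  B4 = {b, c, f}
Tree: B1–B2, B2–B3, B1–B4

Yes; width 2.

Every vertex of G appears in some bag (union = {a, b, c, d, e, f}); every edge is covered by a bag; and for each vertex v the set of bags containing v is connected in the bag tree. The decomposition is therefore valid. The largest bag has 3 vertices, so the width is 2.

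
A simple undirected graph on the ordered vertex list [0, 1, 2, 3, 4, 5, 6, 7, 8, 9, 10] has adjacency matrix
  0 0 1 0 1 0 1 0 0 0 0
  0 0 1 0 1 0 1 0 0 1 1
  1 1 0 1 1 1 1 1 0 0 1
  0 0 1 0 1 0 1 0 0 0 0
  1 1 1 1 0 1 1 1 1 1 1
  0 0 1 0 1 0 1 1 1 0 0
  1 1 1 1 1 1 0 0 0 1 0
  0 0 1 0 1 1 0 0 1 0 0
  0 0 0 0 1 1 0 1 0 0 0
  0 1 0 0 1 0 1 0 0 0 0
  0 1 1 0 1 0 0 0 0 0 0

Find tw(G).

3

A width-3 tree decomposition is:
Bags: B1 = {2, 4, 5, 6}  B2 = {0, 2, 4, 6}  B3 = {1, 2, 4, 6}  B4 = {2, 4, 5, 7}  B5 = {1, 2, 4, 10}  B6 = {2, 3, 4, 6}  B7 = {1, 4, 6, 9}  B8 = {4, 5, 7, 8}
Tree: B1–B2, B1–B3, B1–B4, B3–B5, B1–B6, B3–B7, B4–B8
The largest bag has 4 vertices, giving width 3; this decomposition certifies tw(G) ≤ 3. For the lower bound, the 4 vertices {4, 5, 7, 8} are pairwise adjacent, and any tree decomposition puts a clique entirely inside one bag — forcing width ≥ 3. The upper and lower bounds meet at 3, so that is the treewidth.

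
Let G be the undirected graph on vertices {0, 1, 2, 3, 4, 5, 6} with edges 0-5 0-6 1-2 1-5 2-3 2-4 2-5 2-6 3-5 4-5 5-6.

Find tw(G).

A width-2 tree decomposition is:
Bags: B1 = {2, 5, 6}  B2 = {2, 3, 5}  B3 = {0, 5, 6}  B4 = {1, 2, 5}  B5 = {2, 4, 5}
Tree: B1–B2, B1–B3, B2–B4, B1–B5
The largest bag has 3 vertices, giving width 2; this decomposition certifies tw(G) ≤ 2. On the other hand G contains the 3-clique {0, 5, 6}. A clique must lie in a single bag of any decomposition, so no decomposition can have width below 2. Therefore the treewidth is 2.

2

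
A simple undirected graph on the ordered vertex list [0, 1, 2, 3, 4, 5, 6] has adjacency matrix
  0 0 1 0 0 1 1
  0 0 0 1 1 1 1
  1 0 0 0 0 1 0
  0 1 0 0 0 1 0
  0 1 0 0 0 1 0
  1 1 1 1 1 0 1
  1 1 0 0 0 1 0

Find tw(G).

A width-2 tree decomposition is:
Bags: B1 = {1, 5, 6}  B2 = {0, 5, 6}  B3 = {1, 4, 5}  B4 = {0, 2, 5}  B5 = {1, 3, 5}
Tree: B1–B2, B1–B3, B2–B4, B1–B5
Each bag holds 3 vertices, so the decomposition has width 2, which upper-bounds the treewidth. Conversely, {0, 2, 5} is a clique of size 3, and the vertices of any clique must share a bag in every tree decomposition; so some bag has ≥ 3 vertices and tw(G) ≥ 2. Therefore the treewidth is 2.

2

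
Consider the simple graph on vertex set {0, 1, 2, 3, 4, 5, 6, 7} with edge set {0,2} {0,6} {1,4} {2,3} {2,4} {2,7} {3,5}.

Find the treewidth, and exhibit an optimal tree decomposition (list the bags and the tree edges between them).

Each bag holds 2 vertices, so the decomposition has width 1, which upper-bounds the treewidth. G has an edge, so its treewidth is at least 1. Therefore the treewidth is 1.

Treewidth 1.
One optimal decomposition is:
Bags: B1 = {2, 3}  B2 = {2, 4}  B3 = {0, 2}  B4 = {0, 6}  B5 = {1, 4}  B6 = {3, 5}  B7 = {2, 7}
Tree: B1–B2, B2–B3, B3–B4, B2–B5, B1–B6, B2–B7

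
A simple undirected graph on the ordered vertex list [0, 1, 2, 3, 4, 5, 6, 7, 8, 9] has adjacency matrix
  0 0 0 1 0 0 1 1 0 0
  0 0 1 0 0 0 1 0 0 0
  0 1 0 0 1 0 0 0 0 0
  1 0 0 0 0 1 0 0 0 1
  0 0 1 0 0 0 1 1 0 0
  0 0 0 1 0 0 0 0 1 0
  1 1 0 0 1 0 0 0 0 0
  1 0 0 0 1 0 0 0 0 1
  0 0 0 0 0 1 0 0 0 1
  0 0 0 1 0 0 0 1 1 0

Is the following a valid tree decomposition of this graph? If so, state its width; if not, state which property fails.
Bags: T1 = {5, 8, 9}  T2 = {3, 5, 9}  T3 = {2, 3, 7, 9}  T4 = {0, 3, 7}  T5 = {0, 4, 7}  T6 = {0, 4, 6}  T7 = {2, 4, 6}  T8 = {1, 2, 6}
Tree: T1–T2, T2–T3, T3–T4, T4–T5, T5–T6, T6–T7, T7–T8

No — bags containing vertex 2 are not connected in the tree.

A tree decomposition must satisfy three properties: every vertex lies in some bag; for every edge, both endpoints lie together in some bag; and for every vertex, the bags containing it form a connected subtree. Here bags containing vertex 2 are not connected in the tree, so the decomposition is invalid.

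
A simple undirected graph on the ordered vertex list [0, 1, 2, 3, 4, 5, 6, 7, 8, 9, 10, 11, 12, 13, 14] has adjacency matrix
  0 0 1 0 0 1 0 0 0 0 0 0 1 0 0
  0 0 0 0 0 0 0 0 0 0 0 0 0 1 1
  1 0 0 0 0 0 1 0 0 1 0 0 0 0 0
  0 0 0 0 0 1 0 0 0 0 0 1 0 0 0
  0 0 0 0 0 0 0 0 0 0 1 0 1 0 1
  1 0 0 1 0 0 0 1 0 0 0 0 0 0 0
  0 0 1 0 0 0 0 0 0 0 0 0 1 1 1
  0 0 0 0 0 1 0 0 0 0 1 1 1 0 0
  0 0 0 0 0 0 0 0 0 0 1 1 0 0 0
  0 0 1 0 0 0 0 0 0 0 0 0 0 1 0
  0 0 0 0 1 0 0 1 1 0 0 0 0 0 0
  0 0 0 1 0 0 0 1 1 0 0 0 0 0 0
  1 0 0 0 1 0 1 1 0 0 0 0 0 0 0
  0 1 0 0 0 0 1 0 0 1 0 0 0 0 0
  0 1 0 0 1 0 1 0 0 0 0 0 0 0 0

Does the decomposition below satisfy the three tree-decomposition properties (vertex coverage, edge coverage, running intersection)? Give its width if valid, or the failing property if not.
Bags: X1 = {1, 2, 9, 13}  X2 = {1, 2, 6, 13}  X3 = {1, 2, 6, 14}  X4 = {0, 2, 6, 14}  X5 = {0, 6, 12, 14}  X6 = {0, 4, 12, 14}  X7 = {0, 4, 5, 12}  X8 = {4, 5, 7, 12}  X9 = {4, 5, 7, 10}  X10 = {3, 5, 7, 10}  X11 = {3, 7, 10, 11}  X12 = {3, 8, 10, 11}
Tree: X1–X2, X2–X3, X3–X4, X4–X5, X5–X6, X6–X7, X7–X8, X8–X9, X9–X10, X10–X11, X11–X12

Yes; width 3.

Every vertex of G appears in some bag (union = {0, 1, 2, 3, 4, 5, 6, 7, 8, 9, 10, 11, 12, 13, 14}); every edge is covered by a bag; and for each vertex v the set of bags containing v is connected in the bag tree. The decomposition is therefore valid. The largest bag has 4 vertices, so the width is 3.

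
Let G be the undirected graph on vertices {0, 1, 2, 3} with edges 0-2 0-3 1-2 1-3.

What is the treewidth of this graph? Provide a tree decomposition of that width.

Treewidth 2.
One such decomposition:
Bags: B1 = {0, 1, 3}  B2 = {0, 1, 2}
Tree: B1–B2

Each bag holds 3 vertices, so the decomposition has width 2, which upper-bounds the treewidth. The edges 0–3–1–2–0 form a cycle, so G is not a tree and its treewidth is at least 2. Combining the bounds, tw(G) = 2.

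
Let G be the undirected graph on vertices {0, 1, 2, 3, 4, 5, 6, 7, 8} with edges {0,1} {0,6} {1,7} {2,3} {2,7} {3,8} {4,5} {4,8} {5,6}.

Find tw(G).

A width-2 tree decomposition is:
Bags: B1 = {3, 4, 8}  B2 = {3, 4, 5}  B3 = {3, 5, 6}  B4 = {0, 3, 6}  B5 = {0, 1, 3}  B6 = {1, 3, 7}  B7 = {2, 3, 7}
Tree: B1–B2, B2–B3, B3–B4, B4–B5, B5–B6, B6–B7
The largest bag has 3 vertices, giving width 2; this decomposition certifies tw(G) ≤ 2. For the lower bound, G contains the cycle 3–8–4–5–6–0–1–7–2–3, so G is not a forest; only forests have treewidth ≤ 1, hence tw(G) ≥ 2. Therefore the treewidth is 2.

2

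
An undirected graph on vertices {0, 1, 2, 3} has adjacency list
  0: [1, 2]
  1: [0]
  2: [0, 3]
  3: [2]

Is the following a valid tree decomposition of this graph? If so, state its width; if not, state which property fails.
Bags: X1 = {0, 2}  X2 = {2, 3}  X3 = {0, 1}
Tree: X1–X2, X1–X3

Yes; width 1.

Every vertex of G appears in some bag (union = {0, 1, 2, 3}); every edge is covered by a bag; and for each vertex v the set of bags containing v is connected in the bag tree. The decomposition is therefore valid. The largest bag has 2 vertices, so the width is 1.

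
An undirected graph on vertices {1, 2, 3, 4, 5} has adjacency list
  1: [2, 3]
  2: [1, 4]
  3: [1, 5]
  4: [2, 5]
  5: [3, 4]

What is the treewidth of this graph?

A width-2 tree decomposition is:
Bags: B1 = {3, 4, 5}  B2 = {2, 3, 4}  B3 = {1, 2, 3}
Tree: B1–B2, B2–B3
Each bag holds 3 vertices, so the decomposition has width 2, which upper-bounds the treewidth. For the lower bound, G contains the cycle 3–5–4–2–1–3, so G is not a forest; only forests have treewidth ≤ 1, hence tw(G) ≥ 2. Hence tw(G) = 2 exactly.

2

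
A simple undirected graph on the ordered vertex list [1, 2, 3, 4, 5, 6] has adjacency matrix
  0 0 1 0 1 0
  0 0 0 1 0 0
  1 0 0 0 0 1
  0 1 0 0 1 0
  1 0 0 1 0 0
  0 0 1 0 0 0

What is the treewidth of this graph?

A width-1 tree decomposition is:
Bags: B1 = {2, 4}  B2 = {4, 5}  B3 = {1, 5}  B4 = {1, 3}  B5 = {3, 6}
Tree: B1–B2, B2–B3, B3–B4, B4–B5
Each bag holds 2 vertices, so the decomposition has width 1, which upper-bounds the treewidth. Since G has at least one edge (e.g. 2–4), it is not an edgeless graph, so tw(G) ≥ 1. Therefore the treewidth is 1.

1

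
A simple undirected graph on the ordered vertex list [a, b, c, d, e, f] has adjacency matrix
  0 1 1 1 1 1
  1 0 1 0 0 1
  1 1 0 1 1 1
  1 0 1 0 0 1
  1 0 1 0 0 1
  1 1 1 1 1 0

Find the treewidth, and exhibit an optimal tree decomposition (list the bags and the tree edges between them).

The largest bag has 4 vertices, giving width 3; this decomposition certifies tw(G) ≤ 3. For the lower bound, the 4 vertices {a, c, d, f} are pairwise adjacent, and any tree decomposition puts a clique entirely inside one bag — forcing width ≥ 3. Combining the bounds, tw(G) = 3.

Treewidth 3.
One such decomposition:
Bags: B1 = {a, c, d, f}  B2 = {a, c, e, f}  B3 = {a, b, c, f}
Tree: B1–B2, B2–B3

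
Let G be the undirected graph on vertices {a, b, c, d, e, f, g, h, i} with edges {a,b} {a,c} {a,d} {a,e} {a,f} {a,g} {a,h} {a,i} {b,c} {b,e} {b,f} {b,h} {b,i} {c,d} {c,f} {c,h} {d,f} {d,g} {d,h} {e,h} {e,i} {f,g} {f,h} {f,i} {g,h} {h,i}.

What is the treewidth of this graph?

A width-4 tree decomposition is:
Bags: B1 = {a, c, d, f, h}  B2 = {a, b, c, f, h}  B3 = {a, b, f, h, i}  B4 = {a, b, e, h, i}  B5 = {a, d, f, g, h}
Tree: B1–B2, B2–B3, B3–B4, B1–B5
Each bag holds 5 vertices, so the decomposition has width 4, which upper-bounds the treewidth. On the other hand G contains the 5-clique {a, b, e, h, i}. A clique must lie in a single bag of any decomposition, so no decomposition can have width below 4. Combining the bounds, tw(G) = 4.

4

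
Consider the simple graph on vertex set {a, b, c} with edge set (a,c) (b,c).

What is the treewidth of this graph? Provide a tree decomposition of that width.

Treewidth 1.
One optimal decomposition is:
Bags: B1 = {a, c}  B2 = {b, c}
Tree: B1–B2

Each bag holds 2 vertices, so the decomposition has width 1, which upper-bounds the treewidth. G has an edge, so its treewidth is at least 1. Therefore the treewidth is 1.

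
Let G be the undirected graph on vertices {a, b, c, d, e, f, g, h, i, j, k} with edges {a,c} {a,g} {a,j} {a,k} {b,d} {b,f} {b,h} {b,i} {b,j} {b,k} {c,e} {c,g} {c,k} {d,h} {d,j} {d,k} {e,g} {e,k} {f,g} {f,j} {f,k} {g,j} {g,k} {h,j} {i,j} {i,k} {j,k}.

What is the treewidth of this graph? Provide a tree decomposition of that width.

Treewidth 3.
One optimal decomposition is:
Bags: B1 = {f, g, j, k}  B2 = {b, f, j, k}  B3 = {b, d, j, k}  B4 = {a, g, j, k}  B5 = {b, d, h, j}  B6 = {a, c, g, k}  B7 = {c, e, g, k}  B8 = {b, i, j, k}
Tree: B1–B2, B2–B3, B1–B4, B3–B5, B4–B6, B6–B7, B3–B8

Every bag has size at most 4, so the width is 4 − 1 = 3 and tw(G) ≤ 3. For the lower bound, the 4 vertices {b, d, h, j} are pairwise adjacent, and any tree decomposition puts a clique entirely inside one bag — forcing width ≥ 3. Therefore the treewidth is 3.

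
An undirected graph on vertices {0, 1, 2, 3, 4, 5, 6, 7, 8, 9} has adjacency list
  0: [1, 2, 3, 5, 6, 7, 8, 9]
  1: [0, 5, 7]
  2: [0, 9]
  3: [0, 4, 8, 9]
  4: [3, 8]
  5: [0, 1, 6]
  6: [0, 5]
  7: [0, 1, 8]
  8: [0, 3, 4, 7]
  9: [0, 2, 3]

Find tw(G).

A width-2 tree decomposition is:
Bags: B1 = {0, 7, 8}  B2 = {0, 3, 8}  B3 = {0, 3, 9}  B4 = {0, 1, 7}  B5 = {0, 2, 9}  B6 = {0, 1, 5}  B7 = {3, 4, 8}  B8 = {0, 5, 6}
Tree: B1–B2, B2–B3, B1–B4, B3–B5, B4–B6, B2–B7, B6–B8
Each bag holds 3 vertices, so the decomposition has width 2, which upper-bounds the treewidth. For the lower bound, the 3 vertices {0, 1, 5} are pairwise adjacent, and any tree decomposition puts a clique entirely inside one bag — forcing width ≥ 2. Combining the bounds, tw(G) = 2.

2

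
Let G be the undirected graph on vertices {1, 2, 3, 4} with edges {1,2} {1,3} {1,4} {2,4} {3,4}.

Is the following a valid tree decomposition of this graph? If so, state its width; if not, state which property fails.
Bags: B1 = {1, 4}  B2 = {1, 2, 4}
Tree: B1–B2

A tree decomposition must satisfy three properties: every vertex lies in some bag; for every edge, both endpoints lie together in some bag; and for every vertex, the bags containing it form a connected subtree. Here vertex 3 appears in no bag, so the decomposition is invalid.

No — vertex 3 appears in no bag.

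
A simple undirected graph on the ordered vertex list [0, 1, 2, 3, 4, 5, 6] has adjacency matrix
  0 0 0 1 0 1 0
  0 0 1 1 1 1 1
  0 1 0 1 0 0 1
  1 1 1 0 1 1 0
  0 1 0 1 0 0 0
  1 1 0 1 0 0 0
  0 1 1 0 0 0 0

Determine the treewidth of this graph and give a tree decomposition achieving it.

Treewidth 2.
One optimal decomposition is:
Bags: B1 = {1, 3, 5}  B2 = {1, 2, 3}  B3 = {1, 3, 4}  B4 = {0, 3, 5}  B5 = {1, 2, 6}
Tree: B1–B2, B1–B3, B1–B4, B2–B5

Each bag holds 3 vertices, so the decomposition has width 2, which upper-bounds the treewidth. For the lower bound, the 3 vertices {0, 3, 5} are pairwise adjacent, and any tree decomposition puts a clique entirely inside one bag — forcing width ≥ 2. Therefore the treewidth is 2.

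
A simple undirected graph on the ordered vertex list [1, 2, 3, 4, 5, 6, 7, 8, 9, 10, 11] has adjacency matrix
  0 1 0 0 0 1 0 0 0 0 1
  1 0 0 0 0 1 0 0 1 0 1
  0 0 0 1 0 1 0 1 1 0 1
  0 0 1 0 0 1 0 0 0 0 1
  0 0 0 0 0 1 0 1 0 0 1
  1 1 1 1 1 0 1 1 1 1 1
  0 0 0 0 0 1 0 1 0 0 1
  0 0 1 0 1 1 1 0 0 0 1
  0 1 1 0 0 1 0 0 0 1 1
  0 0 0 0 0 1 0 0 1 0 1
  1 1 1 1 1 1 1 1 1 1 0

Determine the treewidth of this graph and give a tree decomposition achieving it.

Treewidth 3.
One such decomposition:
Bags: B1 = {6, 9, 10, 11}  B2 = {3, 6, 9, 11}  B3 = {3, 6, 8, 11}  B4 = {3, 4, 6, 11}  B5 = {5, 6, 8, 11}  B6 = {6, 7, 8, 11}  B7 = {2, 6, 9, 11}  B8 = {1, 2, 6, 11}
Tree: B1–B2, B2–B3, B3–B4, B3–B5, B3–B6, B1–B7, B7–B8

Every bag has size at most 4, so the width is 4 − 1 = 3 and tw(G) ≤ 3. Conversely, {1, 2, 6, 11} is a clique of size 4, and the vertices of any clique must share a bag in every tree decomposition; so some bag has ≥ 4 vertices and tw(G) ≥ 3. Hence tw(G) = 3 exactly.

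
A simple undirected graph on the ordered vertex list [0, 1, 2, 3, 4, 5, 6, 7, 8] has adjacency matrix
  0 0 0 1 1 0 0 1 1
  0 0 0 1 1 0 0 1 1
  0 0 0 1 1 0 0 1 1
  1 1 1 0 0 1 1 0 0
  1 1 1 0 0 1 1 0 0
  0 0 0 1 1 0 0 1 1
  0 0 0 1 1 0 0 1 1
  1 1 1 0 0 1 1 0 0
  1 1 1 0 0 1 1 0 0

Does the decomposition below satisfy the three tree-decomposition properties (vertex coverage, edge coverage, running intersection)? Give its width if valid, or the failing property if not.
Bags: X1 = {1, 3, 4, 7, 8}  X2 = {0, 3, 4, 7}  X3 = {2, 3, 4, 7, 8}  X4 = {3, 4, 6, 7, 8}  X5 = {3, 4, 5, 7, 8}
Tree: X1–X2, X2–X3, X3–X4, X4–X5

A tree decomposition must satisfy three properties: every vertex lies in some bag; for every edge, both endpoints lie together in some bag; and for every vertex, the bags containing it form a connected subtree. Here edge (8,0) lies in no bag, so the decomposition is invalid.

No — edge (8,0) lies in no bag.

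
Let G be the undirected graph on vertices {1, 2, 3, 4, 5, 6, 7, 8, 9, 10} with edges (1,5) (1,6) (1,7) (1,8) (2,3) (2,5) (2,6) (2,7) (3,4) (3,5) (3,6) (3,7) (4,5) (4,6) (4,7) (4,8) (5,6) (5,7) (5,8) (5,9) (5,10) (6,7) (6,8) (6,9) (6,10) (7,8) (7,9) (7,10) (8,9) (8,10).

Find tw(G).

A width-4 tree decomposition is:
Bags: B1 = {3, 4, 5, 6, 7}  B2 = {4, 5, 6, 7, 8}  B3 = {1, 5, 6, 7, 8}  B4 = {2, 3, 5, 6, 7}  B5 = {5, 6, 7, 8, 9}  B6 = {5, 6, 7, 8, 10}
Tree: B1–B2, B2–B3, B1–B4, B2–B5, B2–B6
The largest bag has 5 vertices, giving width 4; this decomposition certifies tw(G) ≤ 4. Conversely, {1, 5, 6, 7, 8} is a clique of size 5, and the vertices of any clique must share a bag in every tree decomposition; so some bag has ≥ 5 vertices and tw(G) ≥ 4. The upper and lower bounds meet at 4, so that is the treewidth.

4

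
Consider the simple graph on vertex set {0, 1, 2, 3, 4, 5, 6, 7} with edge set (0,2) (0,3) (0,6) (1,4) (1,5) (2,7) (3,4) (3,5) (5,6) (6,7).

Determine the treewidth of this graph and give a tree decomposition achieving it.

Treewidth 2.
One optimal decomposition is:
Bags: B1 = {0, 2, 7}  B2 = {0, 6, 7}  B3 = {0, 3, 6}  B4 = {3, 5, 6}  B5 = {3, 4, 5}  B6 = {1, 4, 5}
Tree: B1–B2, B2–B3, B3–B4, B4–B5, B5–B6

The largest bag has 3 vertices, giving width 2; this decomposition certifies tw(G) ≤ 2. The edges 2–7–6–0–2 form a cycle, so G is not a tree and its treewidth is at least 2. The upper and lower bounds meet at 2, so that is the treewidth.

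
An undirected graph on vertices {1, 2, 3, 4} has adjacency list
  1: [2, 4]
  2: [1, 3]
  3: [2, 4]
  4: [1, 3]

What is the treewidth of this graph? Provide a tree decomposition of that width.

Each bag holds 3 vertices, so the decomposition has width 2, which upper-bounds the treewidth. For the lower bound, G contains the cycle 1–2–3–4–1, so G is not a forest; only forests have treewidth ≤ 1, hence tw(G) ≥ 2. Combining the bounds, tw(G) = 2.

Treewidth 2.
One such decomposition:
Bags: B1 = {1, 2, 3}  B2 = {1, 3, 4}
Tree: B1–B2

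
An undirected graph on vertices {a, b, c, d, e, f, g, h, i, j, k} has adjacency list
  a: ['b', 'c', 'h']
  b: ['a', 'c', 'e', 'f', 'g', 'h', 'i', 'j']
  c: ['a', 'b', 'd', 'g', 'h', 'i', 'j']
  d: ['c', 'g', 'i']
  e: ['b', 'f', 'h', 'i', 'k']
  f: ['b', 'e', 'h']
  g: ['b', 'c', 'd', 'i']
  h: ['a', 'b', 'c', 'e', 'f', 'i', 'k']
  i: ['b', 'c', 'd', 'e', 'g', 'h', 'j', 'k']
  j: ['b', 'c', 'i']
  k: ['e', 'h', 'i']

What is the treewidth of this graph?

3

A width-3 tree decomposition is:
Bags: B1 = {b, c, h, i}  B2 = {b, c, i, j}  B3 = {b, e, h, i}  B4 = {b, c, g, i}  B5 = {b, e, f, h}  B6 = {a, b, c, h}  B7 = {c, d, g, i}  B8 = {e, h, i, k}
Tree: B1–B2, B1–B3, B1–B4, B3–B5, B1–B6, B4–B7, B3–B8
Each bag holds 4 vertices, so the decomposition has width 3, which upper-bounds the treewidth. Conversely, {c, d, g, i} is a clique of size 4, and the vertices of any clique must share a bag in every tree decomposition; so some bag has ≥ 4 vertices and tw(G) ≥ 3. The upper and lower bounds meet at 3, so that is the treewidth.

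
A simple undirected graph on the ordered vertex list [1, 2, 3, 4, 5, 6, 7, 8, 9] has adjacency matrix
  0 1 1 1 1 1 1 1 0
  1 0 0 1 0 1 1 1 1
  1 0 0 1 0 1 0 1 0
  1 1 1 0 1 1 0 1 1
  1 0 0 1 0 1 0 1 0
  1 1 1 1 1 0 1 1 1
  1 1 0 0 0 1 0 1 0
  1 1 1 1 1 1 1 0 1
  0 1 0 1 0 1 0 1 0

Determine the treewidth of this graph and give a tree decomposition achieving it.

The largest bag has 5 vertices, giving width 4; this decomposition certifies tw(G) ≤ 4. For the lower bound, the 5 vertices {1, 2, 4, 6, 8} are pairwise adjacent, and any tree decomposition puts a clique entirely inside one bag — forcing width ≥ 4. Hence tw(G) = 4 exactly.

Treewidth 4.
One such decomposition:
Bags: B1 = {1, 3, 4, 6, 8}  B2 = {1, 2, 4, 6, 8}  B3 = {2, 4, 6, 8, 9}  B4 = {1, 2, 6, 7, 8}  B5 = {1, 4, 5, 6, 8}
Tree: B1–B2, B2–B3, B2–B4, B1–B5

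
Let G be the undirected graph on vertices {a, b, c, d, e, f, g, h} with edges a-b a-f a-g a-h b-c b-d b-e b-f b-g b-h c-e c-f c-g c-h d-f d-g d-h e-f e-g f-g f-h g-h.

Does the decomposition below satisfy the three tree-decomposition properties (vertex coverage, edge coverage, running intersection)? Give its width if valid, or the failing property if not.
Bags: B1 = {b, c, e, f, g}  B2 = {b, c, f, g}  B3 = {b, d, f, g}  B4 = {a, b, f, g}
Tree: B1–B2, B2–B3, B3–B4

A tree decomposition must satisfy three properties: every vertex lies in some bag; for every edge, both endpoints lie together in some bag; and for every vertex, the bags containing it form a connected subtree. Here vertex h appears in no bag, so the decomposition is invalid.

No — vertex h appears in no bag.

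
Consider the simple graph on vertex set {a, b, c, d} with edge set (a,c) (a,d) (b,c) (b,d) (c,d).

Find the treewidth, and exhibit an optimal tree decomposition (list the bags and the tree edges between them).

Treewidth 2.
One optimal decomposition is:
Bags: B1 = {a, c, d}  B2 = {b, c, d}
Tree: B1–B2

Every bag has size at most 3, so the width is 3 − 1 = 2 and tw(G) ≤ 2. On the other hand G contains the 3-clique {a, c, d}. A clique must lie in a single bag of any decomposition, so no decomposition can have width below 2. The upper and lower bounds meet at 2, so that is the treewidth.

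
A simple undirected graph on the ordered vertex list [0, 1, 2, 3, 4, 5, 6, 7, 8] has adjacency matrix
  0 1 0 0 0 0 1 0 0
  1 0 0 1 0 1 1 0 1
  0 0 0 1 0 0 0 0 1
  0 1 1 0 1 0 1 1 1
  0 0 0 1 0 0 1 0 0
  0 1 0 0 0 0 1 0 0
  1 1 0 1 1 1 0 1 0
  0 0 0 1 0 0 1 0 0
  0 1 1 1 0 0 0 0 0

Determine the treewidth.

A width-2 tree decomposition is:
Bags: B1 = {1, 3, 8}  B2 = {1, 3, 6}  B3 = {3, 6, 7}  B4 = {2, 3, 8}  B5 = {3, 4, 6}  B6 = {0, 1, 6}  B7 = {1, 5, 6}
Tree: B1–B2, B2–B3, B1–B4, B2–B5, B2–B6, B2–B7
The largest bag has 3 vertices, giving width 2; this decomposition certifies tw(G) ≤ 2. Conversely, {0, 1, 6} is a clique of size 3, and the vertices of any clique must share a bag in every tree decomposition; so some bag has ≥ 3 vertices and tw(G) ≥ 2. Hence tw(G) = 2 exactly.

2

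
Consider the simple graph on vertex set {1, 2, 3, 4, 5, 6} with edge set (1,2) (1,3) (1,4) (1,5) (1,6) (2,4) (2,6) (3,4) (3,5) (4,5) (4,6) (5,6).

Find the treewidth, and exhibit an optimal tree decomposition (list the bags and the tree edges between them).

Treewidth 3.
Bags: B1 = {1, 4, 5, 6}  B2 = {1, 3, 4, 5}  B3 = {1, 2, 4, 6}
Tree: B1–B2, B1–B3

Each bag holds 4 vertices, so the decomposition has width 3, which upper-bounds the treewidth. For the lower bound, the 4 vertices {1, 2, 4, 6} are pairwise adjacent, and any tree decomposition puts a clique entirely inside one bag — forcing width ≥ 3. Therefore the treewidth is 3.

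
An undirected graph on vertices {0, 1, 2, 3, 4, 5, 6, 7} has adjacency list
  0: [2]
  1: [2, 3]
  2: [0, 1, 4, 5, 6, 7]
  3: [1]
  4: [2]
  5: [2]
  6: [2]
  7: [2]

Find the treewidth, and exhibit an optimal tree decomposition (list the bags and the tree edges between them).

Treewidth 1.
One such decomposition:
Bags: B1 = {1, 2}  B2 = {0, 2}  B3 = {2, 6}  B4 = {1, 3}  B5 = {2, 4}  B6 = {2, 5}  B7 = {2, 7}
Tree: B1–B2, B1–B3, B1–B4, B1–B5, B3–B6, B1–B7

Each bag holds 2 vertices, so the decomposition has width 1, which upper-bounds the treewidth. Any graph with an edge has treewidth ≥ 1, and G has the edge 2–1. Therefore the treewidth is 1.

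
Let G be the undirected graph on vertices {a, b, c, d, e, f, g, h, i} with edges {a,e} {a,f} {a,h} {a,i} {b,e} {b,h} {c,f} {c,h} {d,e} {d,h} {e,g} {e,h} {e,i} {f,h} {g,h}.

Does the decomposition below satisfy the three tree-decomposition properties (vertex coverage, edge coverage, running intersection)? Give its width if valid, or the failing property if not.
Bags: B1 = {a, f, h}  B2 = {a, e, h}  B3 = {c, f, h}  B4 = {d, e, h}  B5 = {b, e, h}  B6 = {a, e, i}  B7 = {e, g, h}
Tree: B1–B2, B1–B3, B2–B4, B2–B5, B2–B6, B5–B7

Vertex coverage: the bags together contain {a, b, c, d, e, f, g, h, i}, the full vertex set. Edge coverage: each edge of G has both endpoints in at least one bag. Running intersection: for every vertex, the bags containing it form a connected subtree. All three properties hold, so this is a valid tree decomposition of width max|bag| − 1 = 2, and hence tw(G) ≤ 2.

Yes; width 2.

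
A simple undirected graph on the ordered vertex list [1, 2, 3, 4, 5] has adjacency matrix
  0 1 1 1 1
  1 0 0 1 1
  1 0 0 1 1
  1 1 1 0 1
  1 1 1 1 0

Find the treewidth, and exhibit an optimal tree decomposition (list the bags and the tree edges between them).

The largest bag has 4 vertices, giving width 3; this decomposition certifies tw(G) ≤ 3. Conversely, {1, 2, 4, 5} is a clique of size 4, and the vertices of any clique must share a bag in every tree decomposition; so some bag has ≥ 4 vertices and tw(G) ≥ 3. Combining the bounds, tw(G) = 3.

Treewidth 3.
One optimal decomposition is:
Bags: B1 = {1, 3, 4, 5}  B2 = {1, 2, 4, 5}
Tree: B1–B2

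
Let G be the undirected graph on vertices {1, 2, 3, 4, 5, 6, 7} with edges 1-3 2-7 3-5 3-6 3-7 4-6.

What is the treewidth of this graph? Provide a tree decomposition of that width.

Every bag has size at most 2, so the width is 2 − 1 = 1 and tw(G) ≤ 1. Since G has at least one edge (e.g. 6–3), it is not an edgeless graph, so tw(G) ≥ 1. Hence tw(G) = 1 exactly.

Treewidth 1.
Bags: B1 = {3, 6}  B2 = {1, 3}  B3 = {3, 7}  B4 = {3, 5}  B5 = {4, 6}  B6 = {2, 7}
Tree: B1–B2, B1–B3, B3–B4, B1–B5, B3–B6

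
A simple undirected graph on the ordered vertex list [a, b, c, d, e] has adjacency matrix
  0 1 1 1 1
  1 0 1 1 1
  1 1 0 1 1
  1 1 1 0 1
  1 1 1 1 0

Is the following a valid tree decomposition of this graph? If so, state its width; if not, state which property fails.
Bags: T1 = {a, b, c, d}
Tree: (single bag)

A tree decomposition must satisfy three properties: every vertex lies in some bag; for every edge, both endpoints lie together in some bag; and for every vertex, the bags containing it form a connected subtree. Here vertex e appears in no bag, so the decomposition is invalid.

No — vertex e appears in no bag.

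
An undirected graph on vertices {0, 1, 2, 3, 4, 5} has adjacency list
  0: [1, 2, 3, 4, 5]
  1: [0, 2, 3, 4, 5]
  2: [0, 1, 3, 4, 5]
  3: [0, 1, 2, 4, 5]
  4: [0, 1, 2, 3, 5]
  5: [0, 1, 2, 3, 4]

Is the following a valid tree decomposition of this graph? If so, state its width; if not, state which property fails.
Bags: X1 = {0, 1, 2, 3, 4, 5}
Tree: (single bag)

Yes; width 5.

Every vertex of G appears in some bag (union = {0, 1, 2, 3, 4, 5}); every edge is covered by a bag; and for each vertex v the set of bags containing v is connected in the bag tree. The decomposition is therefore valid. The largest bag has 6 vertices, so the width is 5.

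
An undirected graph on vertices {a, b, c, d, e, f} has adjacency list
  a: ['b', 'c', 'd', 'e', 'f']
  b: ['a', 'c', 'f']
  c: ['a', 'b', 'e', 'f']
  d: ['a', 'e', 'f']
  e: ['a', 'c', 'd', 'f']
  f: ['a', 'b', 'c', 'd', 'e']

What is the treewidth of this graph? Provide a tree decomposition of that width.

Treewidth 3.
One optimal decomposition is:
Bags: B1 = {a, b, c, f}  B2 = {a, c, e, f}  B3 = {a, d, e, f}
Tree: B1–B2, B2–B3

The largest bag has 4 vertices, giving width 3; this decomposition certifies tw(G) ≤ 3. Conversely, {a, d, e, f} is a clique of size 4, and the vertices of any clique must share a bag in every tree decomposition; so some bag has ≥ 4 vertices and tw(G) ≥ 3. The upper and lower bounds meet at 3, so that is the treewidth.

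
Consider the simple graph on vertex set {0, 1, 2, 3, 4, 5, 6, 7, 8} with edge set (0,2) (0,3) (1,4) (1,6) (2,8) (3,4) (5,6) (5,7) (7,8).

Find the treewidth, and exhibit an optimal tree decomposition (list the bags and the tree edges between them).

Treewidth 2.
One such decomposition:
Bags: B1 = {5, 6, 7}  B2 = {1, 6, 7}  B3 = {1, 4, 7}  B4 = {3, 4, 7}  B5 = {0, 3, 7}  B6 = {0, 2, 7}  B7 = {2, 7, 8}
Tree: B1–B2, B2–B3, B3–B4, B4–B5, B5–B6, B6–B7

Each bag holds 3 vertices, so the decomposition has width 2, which upper-bounds the treewidth. Since 7–5–6–1–4–3–0–2–8–7 is a cycle in G, G is not acyclic. Forests are exactly the graphs of treewidth ≤ 1, so tw(G) ≥ 2. Hence tw(G) = 2 exactly.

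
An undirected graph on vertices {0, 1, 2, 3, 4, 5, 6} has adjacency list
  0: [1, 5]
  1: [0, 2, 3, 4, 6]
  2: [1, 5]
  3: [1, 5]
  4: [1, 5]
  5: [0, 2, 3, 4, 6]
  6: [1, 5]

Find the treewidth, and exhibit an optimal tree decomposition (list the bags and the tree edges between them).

Each bag holds 3 vertices, so the decomposition has width 2, which upper-bounds the treewidth. Since 5–6–1–4–5 is a cycle in G, G is not acyclic. Forests are exactly the graphs of treewidth ≤ 1, so tw(G) ≥ 2. Combining the bounds, tw(G) = 2.

Treewidth 2.
One optimal decomposition is:
Bags: B1 = {1, 5, 6}  B2 = {1, 4, 5}  B3 = {1, 2, 5}  B4 = {0, 1, 5}  B5 = {1, 3, 5}
Tree: B1–B2, B2–B3, B3–B4, B4–B5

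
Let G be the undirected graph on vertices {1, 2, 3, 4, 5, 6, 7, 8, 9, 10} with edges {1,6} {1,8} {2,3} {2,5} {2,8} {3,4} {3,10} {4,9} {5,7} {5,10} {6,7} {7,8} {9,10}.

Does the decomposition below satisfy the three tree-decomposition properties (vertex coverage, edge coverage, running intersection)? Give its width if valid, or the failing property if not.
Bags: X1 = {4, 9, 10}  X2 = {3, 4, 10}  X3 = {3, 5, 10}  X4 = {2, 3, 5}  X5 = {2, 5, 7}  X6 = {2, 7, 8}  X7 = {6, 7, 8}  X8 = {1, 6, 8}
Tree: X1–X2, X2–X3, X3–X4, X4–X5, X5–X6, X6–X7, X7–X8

Checking the three conditions: (i) the bags cover all of {1, 2, 3, 4, 5, 6, 7, 8, 9, 10}; (ii) for each edge, some bag contains both endpoints; (iii) the bags containing any fixed vertex form a subtree. All hold, so the decomposition is valid with width 3 − 1 = 2.

Yes; width 2.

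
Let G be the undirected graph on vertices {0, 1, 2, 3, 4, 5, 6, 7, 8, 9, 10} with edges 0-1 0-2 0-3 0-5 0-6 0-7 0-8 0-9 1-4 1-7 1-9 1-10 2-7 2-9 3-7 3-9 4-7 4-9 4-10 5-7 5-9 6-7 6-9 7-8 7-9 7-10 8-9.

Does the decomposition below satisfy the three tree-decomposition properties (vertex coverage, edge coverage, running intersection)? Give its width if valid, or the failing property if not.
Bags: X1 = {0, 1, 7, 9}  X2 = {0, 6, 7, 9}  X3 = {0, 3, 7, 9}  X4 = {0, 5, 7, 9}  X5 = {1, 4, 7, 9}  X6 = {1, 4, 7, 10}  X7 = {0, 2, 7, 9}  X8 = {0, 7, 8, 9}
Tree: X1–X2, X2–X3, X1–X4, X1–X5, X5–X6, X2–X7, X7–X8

Yes; width 3.

Checking the three conditions: (i) the bags cover all of {0, 1, 2, 3, 4, 5, 6, 7, 8, 9, 10}; (ii) for each edge, some bag contains both endpoints; (iii) the bags containing any fixed vertex form a subtree. All hold, so the decomposition is valid with width 4 − 1 = 3.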